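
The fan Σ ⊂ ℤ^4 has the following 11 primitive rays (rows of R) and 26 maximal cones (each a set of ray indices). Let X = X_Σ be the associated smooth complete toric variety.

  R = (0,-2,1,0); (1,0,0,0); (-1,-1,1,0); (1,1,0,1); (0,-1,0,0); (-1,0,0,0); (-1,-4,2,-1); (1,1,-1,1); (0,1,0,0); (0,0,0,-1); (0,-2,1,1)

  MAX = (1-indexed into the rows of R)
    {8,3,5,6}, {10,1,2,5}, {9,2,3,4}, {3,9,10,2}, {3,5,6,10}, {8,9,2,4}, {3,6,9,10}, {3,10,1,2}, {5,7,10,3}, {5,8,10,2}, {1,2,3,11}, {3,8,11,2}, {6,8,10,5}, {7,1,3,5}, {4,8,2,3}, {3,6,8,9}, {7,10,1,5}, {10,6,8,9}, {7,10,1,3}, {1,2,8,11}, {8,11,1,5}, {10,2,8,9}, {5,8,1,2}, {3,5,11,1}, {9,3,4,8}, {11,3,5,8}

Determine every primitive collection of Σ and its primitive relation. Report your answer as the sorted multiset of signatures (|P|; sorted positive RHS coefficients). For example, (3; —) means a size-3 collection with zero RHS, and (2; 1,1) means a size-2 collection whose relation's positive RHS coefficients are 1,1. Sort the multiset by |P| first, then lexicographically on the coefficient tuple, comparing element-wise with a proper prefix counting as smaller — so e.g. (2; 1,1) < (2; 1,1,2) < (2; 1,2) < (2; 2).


Minimal non-faces — 25 found among 11 rays, 26 max cones:

  {2,6}:  v_{2} + v_{6} = 0  ⇒ sig = (2; —)
  {5,9}:  v_{5} + v_{9} = 0  ⇒ sig = (2; —)
  {10,11}:  v_{10} + v_{11} = v_{1}  ⇒ sig = (2; 1)
  {1,6}:  v_{1} + v_{6} = v_{3} + v_{5}  ⇒ sig = (2; 1,1)
  {1,9}:  v_{1} + v_{9} = v_{2} + v_{3}  ⇒ sig = (2; 1,1)
  {4,10}:  v_{4} + v_{10} = v_{2} + v_{9}  ⇒ sig = (2; 1,1)
  {7,8}:  v_{7} + v_{8} = v_{1} + v_{5}  ⇒ sig = (2; 1,1)
  {4,5}:  v_{4} + v_{5} = v_{2} + v_{3} + v_{8}  ⇒ sig = (2; 1,1,1)
  {4,6}:  v_{4} + v_{6} = v_{3} + v_{8} + v_{9}  ⇒ sig = (2; 1,1,1)
  {4,7}:  v_{4} + v_{7} = v_{1} + v_{2} + v_{3}  ⇒ sig = (2; 1,1,1)
  {7,9}:  v_{7} + v_{9} = v_{1} + v_{3} + v_{10}  ⇒ sig = (2; 1,1,1)
  {6,11}:  v_{6} + v_{11} = 2·v_{3} + v_{5} + v_{8}  ⇒ sig = (2; 1,1,2)
  {7,11}:  v_{7} + v_{11} = 2·v_{1} + v_{3} + v_{5}  ⇒ sig = (2; 1,1,2)
  {9,11}:  v_{9} + v_{11} = v_{2} + 2·v_{3} + v_{8}  ⇒ sig = (2; 1,1,2)
  {2,7}:  v_{2} + v_{7} = 2·v_{1} + v_{10}  ⇒ sig = (2; 1,2)
  {1,4}:  v_{1} + v_{4} = 2·v_{2} + 2·v_{3} + v_{8}  ⇒ sig = (2; 1,2,2)
  {6,7}:  v_{6} + v_{7} = 2·v_{3} + 2·v_{5} + v_{10}  ⇒ sig = (2; 1,2,2)
  {4,11}:  v_{4} + v_{11} = 2·v_{2} + 3·v_{3} + 2·v_{8}  ⇒ sig = (2; 2,2,3)
  {3,8,10}:  v_{3} + v_{8} + v_{10} = 0  ⇒ sig = (3; —)
  {1,3,8}:  v_{1} + v_{3} + v_{8} = v_{11}  ⇒ sig = (3; 1)
  {2,3,5}:  v_{2} + v_{3} + v_{5} = v_{1}  ⇒ sig = (3; 1)
  {1,8,10}:  v_{1} + v_{8} + v_{10} = v_{2} + v_{5}  ⇒ sig = (3; 1,1)
  {2,5,11}:  v_{2} + v_{5} + v_{11} = 2·v_{1} + v_{8}  ⇒ sig = (3; 1,2)
  {1,3,5,10}:  v_{1} + v_{3} + v_{5} + v_{10} = v_{7}  ⇒ sig = (4; 1)
  {2,3,8,9}:  v_{2} + v_{3} + v_{8} + v_{9} = v_{4}  ⇒ sig = (4; 1)

Hence PRS(X_Σ) =
[(2; —), (2; —), (2; 1), (2; 1,1), (2; 1,1), (2; 1,1), (2; 1,1), (2; 1,1,1), (2; 1,1,1), (2; 1,1,1), (2; 1,1,1), (2; 1,1,2), (2; 1,1,2), (2; 1,1,2), (2; 1,2), (2; 1,2,2), (2; 1,2,2), (2; 2,2,3), (3; —), (3; 1), (3; 1), (3; 1,1), (3; 1,2), (4; 1), (4; 1)]


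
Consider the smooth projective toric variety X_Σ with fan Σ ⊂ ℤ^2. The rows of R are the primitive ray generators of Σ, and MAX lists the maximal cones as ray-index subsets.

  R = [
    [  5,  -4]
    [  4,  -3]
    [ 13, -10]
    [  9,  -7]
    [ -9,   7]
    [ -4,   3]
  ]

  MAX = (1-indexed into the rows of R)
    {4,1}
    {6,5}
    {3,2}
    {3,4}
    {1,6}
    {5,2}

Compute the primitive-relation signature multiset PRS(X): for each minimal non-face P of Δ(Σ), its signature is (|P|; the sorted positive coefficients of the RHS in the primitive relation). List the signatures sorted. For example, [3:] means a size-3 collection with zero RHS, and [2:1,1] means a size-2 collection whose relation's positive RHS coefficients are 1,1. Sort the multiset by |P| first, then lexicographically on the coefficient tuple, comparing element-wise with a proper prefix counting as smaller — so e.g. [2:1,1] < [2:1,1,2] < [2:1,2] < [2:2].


|primitive collections| = 9. Relations:

  P={2,6}:  v_{2} + v_{6} = 0  ⇒ sig = [2:]
  P={4,5}:  v_{4} + v_{5} = 0  ⇒ sig = [2:]
  P={1,2}:  v_{1} + v_{2} = v_{4}  ⇒ sig = [2:1]
  P={1,5}:  v_{1} + v_{5} = v_{6}  ⇒ sig = [2:1]
  P={2,4}:  v_{2} + v_{4} = v_{3}  ⇒ sig = [2:1]
  P={3,5}:  v_{3} + v_{5} = v_{2}  ⇒ sig = [2:1]
  P={3,6}:  v_{3} + v_{6} = v_{4}  ⇒ sig = [2:1]
  P={4,6}:  v_{4} + v_{6} = v_{1}  ⇒ sig = [2:1]
  P={1,3}:  v_{1} + v_{3} = 2·v_{4}  ⇒ sig = [2:2]

Hence PRS(X_Σ) =
    |P|=2: 9 collections, coeffs (), (), (1), (1), (1), (1), (1), (1), (2)


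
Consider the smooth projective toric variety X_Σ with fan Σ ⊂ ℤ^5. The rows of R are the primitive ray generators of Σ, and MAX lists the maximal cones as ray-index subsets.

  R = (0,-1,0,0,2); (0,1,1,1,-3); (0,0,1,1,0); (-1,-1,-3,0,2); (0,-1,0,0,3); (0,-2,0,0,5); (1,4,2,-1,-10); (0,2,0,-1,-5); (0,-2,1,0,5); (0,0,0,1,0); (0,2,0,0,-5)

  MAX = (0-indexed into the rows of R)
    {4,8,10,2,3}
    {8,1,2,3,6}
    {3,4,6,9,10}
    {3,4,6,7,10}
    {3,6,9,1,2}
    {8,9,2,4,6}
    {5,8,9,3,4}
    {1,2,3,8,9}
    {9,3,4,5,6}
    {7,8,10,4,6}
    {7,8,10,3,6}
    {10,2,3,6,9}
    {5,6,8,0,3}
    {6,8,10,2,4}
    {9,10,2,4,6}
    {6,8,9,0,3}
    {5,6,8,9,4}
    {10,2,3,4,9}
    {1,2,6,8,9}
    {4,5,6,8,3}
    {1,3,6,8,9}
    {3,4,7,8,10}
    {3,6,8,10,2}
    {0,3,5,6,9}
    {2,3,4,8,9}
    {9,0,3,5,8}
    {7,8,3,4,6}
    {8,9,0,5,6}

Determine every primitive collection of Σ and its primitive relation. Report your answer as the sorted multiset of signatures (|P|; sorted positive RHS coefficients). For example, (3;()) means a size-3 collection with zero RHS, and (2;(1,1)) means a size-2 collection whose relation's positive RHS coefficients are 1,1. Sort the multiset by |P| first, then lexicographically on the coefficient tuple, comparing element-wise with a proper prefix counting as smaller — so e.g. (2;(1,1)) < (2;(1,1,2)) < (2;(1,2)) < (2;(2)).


Minimal non-faces — 20 found among 11 rays, 28 max cones:

  {5,10}:  v_{5} + v_{10} = 0 ; sig = (2;())
  {0,4}:  v_{0} + v_{4} = v_{5} ; sig = (2;(1))
  {1,4}:  v_{1} + v_{4} = v_{2} ; sig = (2;(1))
  {7,9}:  v_{7} + v_{9} = v_{10} ; sig = (2;(1))
  {2,5}:  v_{2} + v_{5} = v_{8} + v_{9} ; sig = (2;(1,1))
  {0,7}:  v_{0} + v_{7} = v_{3} + v_{6} + v_{8} ; sig = (2;(1,1,1))
  {0,10}:  v_{0} + v_{10} = v_{3} + v_{6} + v_{8} + v_{9} ; sig = (2;(1,1,1,1))
  {5,7}:  v_{5} + v_{7} = v_{3} + v_{4} + v_{6} + v_{8} ; sig = (2;(1,1,1,1))
  {1,7}:  v_{1} + v_{7} = v_{2} + v_{3} + v_{6} + v_{8} + v_{10} ; sig = (2;(1,1,1,1,1))
  {1,10}:  v_{1} + v_{10} = 2·v_{2} + v_{3} + v_{6} ; sig = (2;(1,1,2))
  {0,2}:  v_{0} + v_{2} = v_{3} + v_{6} + 2·v_{8} + 2·v_{9} ; sig = (2;(1,1,2,2))
  {1,5}:  v_{1} + v_{5} = v_{3} + v_{6} + 2·v_{8} + 2·v_{9} ; sig = (2;(1,1,2,2))
  {2,7}:  v_{2} + v_{7} = v_{8} + 2·v_{10} ; sig = (2;(1,2))
  {0,1}:  v_{0} + v_{1} = 2·v_{3} + 2·v_{6} + 3·v_{8} + 3·v_{9} ; sig = (2;(2,2,3,3))
  {8,9,10}:  v_{8} + v_{9} + v_{10} = v_{2} ; sig = (3;(1))
  {2,3,4,6}:  v_{2} + v_{3} + v_{4} + v_{6} = v_{10} ; sig = (4;(1))
  {3,4,6,8,9}:  v_{3} + v_{4} + v_{6} + v_{8} + v_{9} = 0 ; sig = (5;())
  {2,3,6,8,9}:  v_{2} + v_{3} + v_{6} + v_{8} + v_{9} = v_{1} ; sig = (5;(1))
  {3,4,6,8,10}:  v_{3} + v_{4} + v_{6} + v_{8} + v_{10} = v_{7} ; sig = (5;(1))
  {3,5,6,8,9}:  v_{3} + v_{5} + v_{6} + v_{8} + v_{9} = v_{0} ; sig = (5;(1))

Sorted signature multiset PRS(X):
[(2;()), (2;(1)), (2;(1)), (2;(1)), (2;(1,1)), (2;(1,1,1)), (2;(1,1,1,1)), (2;(1,1,1,1)), (2;(1,1,1,1,1)), (2;(1,1,2)), (2;(1,1,2,2)), (2;(1,1,2,2)), (2;(1,2)), (2;(2,2,3,3)), (3;(1)), (4;(1)), (5;()), (5;(1)), (5;(1)), (5;(1))]


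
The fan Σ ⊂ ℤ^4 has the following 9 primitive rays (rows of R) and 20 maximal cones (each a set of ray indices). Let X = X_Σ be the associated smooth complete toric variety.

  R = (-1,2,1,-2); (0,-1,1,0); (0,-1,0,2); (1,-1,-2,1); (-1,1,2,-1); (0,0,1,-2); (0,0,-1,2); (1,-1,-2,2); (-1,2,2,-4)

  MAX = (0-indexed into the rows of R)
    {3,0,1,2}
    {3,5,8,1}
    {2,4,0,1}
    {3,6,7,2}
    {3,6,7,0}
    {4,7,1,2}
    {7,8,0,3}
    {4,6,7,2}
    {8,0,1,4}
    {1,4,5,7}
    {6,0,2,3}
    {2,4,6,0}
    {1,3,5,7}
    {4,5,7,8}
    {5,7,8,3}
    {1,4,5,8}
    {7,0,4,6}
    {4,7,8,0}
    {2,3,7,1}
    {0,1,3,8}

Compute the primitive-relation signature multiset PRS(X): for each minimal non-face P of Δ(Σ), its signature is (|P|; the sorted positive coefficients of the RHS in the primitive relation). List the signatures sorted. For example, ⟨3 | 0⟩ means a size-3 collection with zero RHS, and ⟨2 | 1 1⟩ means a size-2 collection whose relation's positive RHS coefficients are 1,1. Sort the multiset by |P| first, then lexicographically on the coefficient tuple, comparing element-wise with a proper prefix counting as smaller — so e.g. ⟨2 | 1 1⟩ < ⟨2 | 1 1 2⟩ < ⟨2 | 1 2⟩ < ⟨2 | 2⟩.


Δ(Σ) — 9 vertices, 10 min non-faces:

  P = {3,4}:  v_{3} + v_{4} = 0  →  sig = ⟨2 | 0⟩
  P = {5,6}:  v_{5} + v_{6} = 0  →  sig = ⟨2 | 0⟩
  P = {0,5}:  v_{0} + v_{5} = v_{8}  →  sig = ⟨2 | 1⟩
  P = {1,6}:  v_{1} + v_{6} = v_{2}  →  sig = ⟨2 | 1⟩
  P = {2,5}:  v_{2} + v_{5} = v_{1}  →  sig = ⟨2 | 1⟩
  P = {6,8}:  v_{6} + v_{8} = v_{0}  →  sig = ⟨2 | 1⟩
  P = {2,8}:  v_{2} + v_{8} = v_{0} + v_{1}  →  sig = ⟨2 | 1 1⟩
  P = {0,1,7}:  v_{0} + v_{1} + v_{7} = 0  →  sig = ⟨3 | 0⟩
  P = {0,2,7}:  v_{0} + v_{2} + v_{7} = v_{6}  →  sig = ⟨3 | 1⟩
  P = {1,7,8}:  v_{1} + v_{7} + v_{8} = v_{5}  →  sig = ⟨3 | 1⟩

so the primitive-relation signature multiset is
    ⟨2 | 0⟩
    ⟨2 | 0⟩
    ⟨2 | 1⟩
    ⟨2 | 1⟩
    ⟨2 | 1⟩
    ⟨2 | 1⟩
    ⟨2 | 1 1⟩
    ⟨3 | 0⟩
    ⟨3 | 1⟩
    ⟨3 | 1⟩


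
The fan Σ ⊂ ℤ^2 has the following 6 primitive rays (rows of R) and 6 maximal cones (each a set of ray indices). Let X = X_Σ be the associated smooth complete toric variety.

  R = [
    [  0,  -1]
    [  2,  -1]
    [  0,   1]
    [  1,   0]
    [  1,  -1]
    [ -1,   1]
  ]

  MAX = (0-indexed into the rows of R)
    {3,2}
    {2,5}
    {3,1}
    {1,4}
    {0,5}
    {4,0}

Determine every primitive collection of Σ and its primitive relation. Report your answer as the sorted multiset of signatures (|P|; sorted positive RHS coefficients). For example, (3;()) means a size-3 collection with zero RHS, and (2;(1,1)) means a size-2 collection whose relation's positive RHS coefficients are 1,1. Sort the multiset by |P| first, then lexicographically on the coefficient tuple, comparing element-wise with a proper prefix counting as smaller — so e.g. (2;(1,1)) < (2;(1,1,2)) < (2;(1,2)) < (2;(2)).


9 minimal non-faces of Δ(Σ) (on 6 rays):

  {0,2}:  v_{0} + v_{2} = 0  so sig = (2;())
  {4,5}:  v_{4} + v_{5} = 0  so sig = (2;())
  {0,3}:  v_{0} + v_{3} = v_{4}  so sig = (2;(1))
  {1,5}:  v_{1} + v_{5} = v_{3}  so sig = (2;(1))
  {2,4}:  v_{2} + v_{4} = v_{3}  so sig = (2;(1))
  {3,4}:  v_{3} + v_{4} = v_{1}  so sig = (2;(1))
  {3,5}:  v_{3} + v_{5} = v_{2}  so sig = (2;(1))
  {0,1}:  v_{0} + v_{1} = 2·v_{4}  so sig = (2;(2))
  {1,2}:  v_{1} + v_{2} = 2·v_{3}  so sig = (2;(2))

Sorted signature multiset PRS(X):
    (2;())
    (2;())
    (2;(1))
    (2;(1))
    (2;(1))
    (2;(1))
    (2;(1))
    (2;(2))
    (2;(2))


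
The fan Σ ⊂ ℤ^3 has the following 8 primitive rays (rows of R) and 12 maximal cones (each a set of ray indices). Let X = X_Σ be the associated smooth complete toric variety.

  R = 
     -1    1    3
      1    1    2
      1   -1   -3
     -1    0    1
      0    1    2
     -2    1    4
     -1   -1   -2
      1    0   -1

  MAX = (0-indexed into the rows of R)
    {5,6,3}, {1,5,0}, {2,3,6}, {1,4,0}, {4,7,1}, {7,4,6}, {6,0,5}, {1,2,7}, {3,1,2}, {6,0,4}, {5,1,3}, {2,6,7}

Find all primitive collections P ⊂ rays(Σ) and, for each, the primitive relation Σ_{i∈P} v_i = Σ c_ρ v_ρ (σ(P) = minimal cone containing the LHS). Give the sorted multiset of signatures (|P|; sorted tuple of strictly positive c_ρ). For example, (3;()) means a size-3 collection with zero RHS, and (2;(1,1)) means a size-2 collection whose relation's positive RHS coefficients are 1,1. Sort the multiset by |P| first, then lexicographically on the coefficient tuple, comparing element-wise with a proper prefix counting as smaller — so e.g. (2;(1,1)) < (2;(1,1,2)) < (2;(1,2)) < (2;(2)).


Σ has 10 primitive collections:

  P={0,2}:  v_{0} + v_{2} = 0  ⇒ sig = (2;())
  P={1,6}:  v_{1} + v_{6} = 0  ⇒ sig = (2;())
  P={3,7}:  v_{3} + v_{7} = 0  ⇒ sig = (2;())
  P={0,3}:  v_{0} + v_{3} = v_{5}  ⇒ sig = (2;(1))
  P={0,7}:  v_{0} + v_{7} = v_{4}  ⇒ sig = (2;(1))
  P={2,4}:  v_{2} + v_{4} = v_{7}  ⇒ sig = (2;(1))
  P={2,5}:  v_{2} + v_{5} = v_{3}  ⇒ sig = (2;(1))
  P={3,4}:  v_{3} + v_{4} = v_{0}  ⇒ sig = (2;(1))
  P={5,7}:  v_{5} + v_{7} = v_{0}  ⇒ sig = (2;(1))
  P={4,5}:  v_{4} + v_{5} = 2·v_{0}  ⇒ sig = (2;(2))

Sorted signature multiset PRS(X):
[(2;()), (2;()), (2;()), (2;(1)), (2;(1)), (2;(1)), (2;(1)), (2;(1)), (2;(1)), (2;(2))]


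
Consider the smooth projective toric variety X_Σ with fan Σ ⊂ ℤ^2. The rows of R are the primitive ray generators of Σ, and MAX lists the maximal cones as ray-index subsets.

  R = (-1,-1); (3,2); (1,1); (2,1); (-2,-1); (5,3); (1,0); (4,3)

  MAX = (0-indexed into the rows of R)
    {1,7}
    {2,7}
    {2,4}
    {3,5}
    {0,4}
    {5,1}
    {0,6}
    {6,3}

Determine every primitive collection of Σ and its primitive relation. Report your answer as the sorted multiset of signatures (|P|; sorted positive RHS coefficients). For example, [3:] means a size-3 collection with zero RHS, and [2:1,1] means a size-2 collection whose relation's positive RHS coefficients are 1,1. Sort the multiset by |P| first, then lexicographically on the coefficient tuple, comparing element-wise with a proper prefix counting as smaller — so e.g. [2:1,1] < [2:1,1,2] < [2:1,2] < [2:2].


|primitive collections| = 20. Relations:

  P = {0,2}:  v_{0} + v_{2} = 0  ⇒ sig = [2:]
  P = {3,4}:  v_{3} + v_{4} = 0  ⇒ sig = [2:]
  P = {0,1}:  v_{0} + v_{1} = v_{3}  ⇒ sig = [2:1]
  P = {0,3}:  v_{0} + v_{3} = v_{6}  ⇒ sig = [2:1]
  P = {0,7}:  v_{0} + v_{7} = v_{1}  ⇒ sig = [2:1]
  P = {1,2}:  v_{1} + v_{2} = v_{7}  ⇒ sig = [2:1]
  P = {1,3}:  v_{1} + v_{3} = v_{5}  ⇒ sig = [2:1]
  P = {1,4}:  v_{1} + v_{4} = v_{2}  ⇒ sig = [2:1]
  P = {2,3}:  v_{2} + v_{3} = v_{1}  ⇒ sig = [2:1]
  P = {2,6}:  v_{2} + v_{6} = v_{3}  ⇒ sig = [2:1]
  P = {4,5}:  v_{4} + v_{5} = v_{1}  ⇒ sig = [2:1]
  P = {4,6}:  v_{4} + v_{6} = v_{0}  ⇒ sig = [2:1]
  P = {6,7}:  v_{6} + v_{7} = v_{5}  ⇒ sig = [2:1]
  P = {0,5}:  v_{0} + v_{5} = 2·v_{3}  ⇒ sig = [2:2]
  P = {1,6}:  v_{1} + v_{6} = 2·v_{3}  ⇒ sig = [2:2]
  P = {2,5}:  v_{2} + v_{5} = 2·v_{1}  ⇒ sig = [2:2]
  P = {3,7}:  v_{3} + v_{7} = 2·v_{1}  ⇒ sig = [2:2]
  P = {4,7}:  v_{4} + v_{7} = 2·v_{2}  ⇒ sig = [2:2]
  P = {5,6}:  v_{5} + v_{6} = 3·v_{3}  ⇒ sig = [2:3]
  P = {5,7}:  v_{5} + v_{7} = 3·v_{1}  ⇒ sig = [2:3]

Sorted signature multiset PRS(X):
{ [2:] ×2,  [2:1] ×11,  [2:2] ×5,  [2:3] ×2 }


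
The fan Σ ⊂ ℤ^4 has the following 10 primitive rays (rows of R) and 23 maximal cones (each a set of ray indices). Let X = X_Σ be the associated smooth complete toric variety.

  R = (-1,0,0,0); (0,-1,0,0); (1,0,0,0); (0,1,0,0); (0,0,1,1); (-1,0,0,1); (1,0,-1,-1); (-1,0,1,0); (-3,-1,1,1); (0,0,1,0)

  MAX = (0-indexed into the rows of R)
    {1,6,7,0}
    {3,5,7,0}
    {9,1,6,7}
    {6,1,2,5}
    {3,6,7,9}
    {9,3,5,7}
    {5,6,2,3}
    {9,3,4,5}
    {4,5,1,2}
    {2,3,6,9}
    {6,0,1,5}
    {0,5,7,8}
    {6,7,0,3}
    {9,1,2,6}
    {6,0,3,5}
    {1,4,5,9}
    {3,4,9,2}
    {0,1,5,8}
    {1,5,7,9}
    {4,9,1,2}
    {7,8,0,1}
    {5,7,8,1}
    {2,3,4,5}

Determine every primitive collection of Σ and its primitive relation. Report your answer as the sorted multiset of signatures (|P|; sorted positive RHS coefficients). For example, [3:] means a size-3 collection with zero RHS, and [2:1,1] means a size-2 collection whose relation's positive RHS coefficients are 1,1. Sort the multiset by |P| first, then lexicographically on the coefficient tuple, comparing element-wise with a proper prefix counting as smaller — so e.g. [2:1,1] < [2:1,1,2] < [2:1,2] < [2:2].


Primitive collections (16):

  P = {0,2}:  v_{0} + v_{2} = 0  ⟹  sig = [2:]
  P = {1,3}:  v_{1} + v_{3} = 0  ⟹  sig = [2:]
  P = {0,9}:  v_{0} + v_{9} = v_{7}  ⟹  sig = [2:1]
  P = {2,7}:  v_{2} + v_{7} = v_{9}  ⟹  sig = [2:1]
  P = {4,6}:  v_{4} + v_{6} = v_{2}  ⟹  sig = [2:1]
  P = {0,4}:  v_{0} + v_{4} = v_{5} + v_{9}  ⟹  sig = [2:1,1]
  P = {2,8}:  v_{2} + v_{8} = v_{1} + v_{5} + v_{7}  ⟹  sig = [2:1,1,1]
  P = {3,8}:  v_{3} + v_{8} = v_{0} + v_{5} + v_{7}  ⟹  sig = [2:1,1,1]
  P = {4,8}:  v_{4} + v_{8} = v_{1} + 2·v_{5} + v_{7} + v_{9}  ⟹  sig = [2:1,1,1,2]
  P = {8,9}:  v_{8} + v_{9} = v_{1} + v_{5} + 2·v_{7}  ⟹  sig = [2:1,1,2]
  P = {4,7}:  v_{4} + v_{7} = v_{5} + 2·v_{9}  ⟹  sig = [2:1,2]
  P = {6,8}:  v_{6} + v_{8} = 2·v_{0} + v_{1}  ⟹  sig = [2:1,2]
  P = {5,6,9}:  v_{5} + v_{6} + v_{9} = 0  ⟹  sig = [3:]
  P = {2,5,9}:  v_{2} + v_{5} + v_{9} = v_{4}  ⟹  sig = [3:1]
  P = {5,6,7}:  v_{5} + v_{6} + v_{7} = v_{0}  ⟹  sig = [3:1]
  P = {0,1,5,7}:  v_{0} + v_{1} + v_{5} + v_{7} = v_{8}  ⟹  sig = [4:1]

Hence PRS(X_Σ) =
{ [2:] ×2,  [2:1] ×3,  [2:1,1],  [2:1,1,1] ×2,  [2:1,1,1,2],  [2:1,1,2],  [2:1,2] ×2,  [3:],  [3:1] ×2,  [4:1] }


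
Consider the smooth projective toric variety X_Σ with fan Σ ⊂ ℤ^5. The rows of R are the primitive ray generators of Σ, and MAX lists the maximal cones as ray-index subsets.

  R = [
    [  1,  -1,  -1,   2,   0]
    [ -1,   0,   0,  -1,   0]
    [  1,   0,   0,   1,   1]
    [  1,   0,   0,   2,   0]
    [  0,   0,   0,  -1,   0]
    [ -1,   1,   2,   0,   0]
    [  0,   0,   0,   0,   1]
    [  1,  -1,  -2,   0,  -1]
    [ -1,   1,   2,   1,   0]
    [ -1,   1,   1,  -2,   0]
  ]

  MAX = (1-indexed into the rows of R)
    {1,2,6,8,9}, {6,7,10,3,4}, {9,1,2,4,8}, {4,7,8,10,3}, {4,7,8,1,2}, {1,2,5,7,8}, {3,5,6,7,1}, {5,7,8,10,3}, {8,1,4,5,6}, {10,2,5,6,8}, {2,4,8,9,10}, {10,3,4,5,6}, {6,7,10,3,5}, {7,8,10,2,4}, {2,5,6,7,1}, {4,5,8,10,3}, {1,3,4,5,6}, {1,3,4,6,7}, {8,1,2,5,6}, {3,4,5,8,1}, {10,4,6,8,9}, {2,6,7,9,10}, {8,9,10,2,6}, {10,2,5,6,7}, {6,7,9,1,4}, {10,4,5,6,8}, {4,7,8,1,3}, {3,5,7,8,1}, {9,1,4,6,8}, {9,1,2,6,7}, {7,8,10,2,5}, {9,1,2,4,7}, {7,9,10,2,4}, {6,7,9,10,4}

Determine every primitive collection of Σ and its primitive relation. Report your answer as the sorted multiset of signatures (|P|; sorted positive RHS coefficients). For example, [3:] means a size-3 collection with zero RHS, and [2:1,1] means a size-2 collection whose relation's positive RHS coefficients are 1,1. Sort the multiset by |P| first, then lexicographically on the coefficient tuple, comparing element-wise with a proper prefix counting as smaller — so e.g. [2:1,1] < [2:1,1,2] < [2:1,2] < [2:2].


10 collections generate NE(X_Σ); each relation:

  • {1,10}:  v_{1} + v_{10} = 0  so sig = [2:]
  • {2,3}:  v_{2} + v_{3} = v_{7}  so sig = [2:1]
  • {5,9}:  v_{5} + v_{9} = v_{6}  so sig = [2:1]
  • {3,9}:  v_{3} + v_{9} = v_{4} + v_{6} + v_{7}  so sig = [2:1,1,1]
  • {2,4,5}:  v_{2} + v_{4} + v_{5} = 0  so sig = [3:]
  • {6,7,8}:  v_{6} + v_{7} + v_{8} = 0  so sig = [3:]
  • {2,4,6}:  v_{2} + v_{4} + v_{6} = v_{9}  so sig = [3:1]
  • {4,5,7}:  v_{4} + v_{5} + v_{7} = v_{3}  so sig = [3:1]
  • {3,6,8}:  v_{3} + v_{6} + v_{8} = v_{4} + v_{5}  so sig = [3:1,1]
  • {7,8,9}:  v_{7} + v_{8} + v_{9} = v_{2} + v_{4}  so sig = [3:1,1]

Sorted signature multiset PRS(X):
    [2:]
    [2:1]
    [2:1]
    [2:1,1,1]
    [3:]
    [3:]
    [3:1]
    [3:1]
    [3:1,1]
    [3:1,1]


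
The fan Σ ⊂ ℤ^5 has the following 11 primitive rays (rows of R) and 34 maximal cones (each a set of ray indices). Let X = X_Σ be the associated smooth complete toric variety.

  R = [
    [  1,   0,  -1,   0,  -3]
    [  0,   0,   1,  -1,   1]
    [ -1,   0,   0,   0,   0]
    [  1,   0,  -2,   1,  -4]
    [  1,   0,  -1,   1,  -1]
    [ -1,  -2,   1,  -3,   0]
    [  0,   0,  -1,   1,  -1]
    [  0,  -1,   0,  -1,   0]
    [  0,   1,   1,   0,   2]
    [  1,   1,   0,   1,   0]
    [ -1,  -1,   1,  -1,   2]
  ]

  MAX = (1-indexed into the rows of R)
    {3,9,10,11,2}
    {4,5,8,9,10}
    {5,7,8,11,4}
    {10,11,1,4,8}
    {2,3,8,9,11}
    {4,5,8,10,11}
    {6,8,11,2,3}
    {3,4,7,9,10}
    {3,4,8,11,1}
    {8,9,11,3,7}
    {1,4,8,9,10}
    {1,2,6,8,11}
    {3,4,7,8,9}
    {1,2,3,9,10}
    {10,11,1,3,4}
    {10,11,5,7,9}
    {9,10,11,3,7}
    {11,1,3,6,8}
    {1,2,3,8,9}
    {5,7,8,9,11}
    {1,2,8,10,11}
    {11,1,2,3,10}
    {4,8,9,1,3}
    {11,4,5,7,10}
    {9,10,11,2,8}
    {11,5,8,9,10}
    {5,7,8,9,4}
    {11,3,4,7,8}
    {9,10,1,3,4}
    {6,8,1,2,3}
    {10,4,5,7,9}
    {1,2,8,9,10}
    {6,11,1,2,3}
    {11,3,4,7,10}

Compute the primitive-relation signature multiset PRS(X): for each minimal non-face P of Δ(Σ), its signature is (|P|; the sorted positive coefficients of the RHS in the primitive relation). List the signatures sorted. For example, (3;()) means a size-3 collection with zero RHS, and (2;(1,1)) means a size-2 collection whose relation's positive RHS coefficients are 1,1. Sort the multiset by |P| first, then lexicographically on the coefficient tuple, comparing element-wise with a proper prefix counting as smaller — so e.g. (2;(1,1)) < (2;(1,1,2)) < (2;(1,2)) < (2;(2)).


Σ has 16 primitive collections:

  P = {2,7}:  v_{2} + v_{7} = 0 ; sig = (2;())
  P = {1,7}:  v_{1} + v_{7} = v_{4} ; sig = (2;(1))
  P = {2,4}:  v_{2} + v_{4} = v_{1} ; sig = (2;(1))
  P = {3,5}:  v_{3} + v_{5} = v_{7} ; sig = (2;(1))
  P = {2,5}:  v_{2} + v_{5} = v_{8} + v_{10} ; sig = (2;(1,1))
  P = {1,5}:  v_{1} + v_{5} = v_{4} + v_{8} + v_{10} ; sig = (2;(1,1,1))
  P = {5,6}:  v_{5} + v_{6} = v_{1} + v_{8} + v_{11} ; sig = (2;(1,1,1))
  P = {6,10}:  v_{6} + v_{10} = v_{1} + v_{2} + v_{11} ; sig = (2;(1,1,1))
  P = {6,7}:  v_{6} + v_{7} = v_{1} + v_{3} + v_{8} + v_{11} ; sig = (2;(1,1,1,1))
  P = {4,6}:  v_{4} + v_{6} = 2·v_{1} + v_{3} + v_{8} + v_{11} ; sig = (2;(1,1,1,2))
  P = {6,9}:  v_{6} + v_{9} = 2·v_{2} + v_{3} + v_{8} ; sig = (2;(1,1,2))
  P = {3,8,10}:  v_{3} + v_{8} + v_{10} = 0 ; sig = (3;())
  P = {4,9,11}:  v_{4} + v_{9} + v_{11} = 0 ; sig = (3;())
  P = {1,9,11}:  v_{1} + v_{9} + v_{11} = v_{2} ; sig = (3;(1))
  P = {7,8,10}:  v_{7} + v_{8} + v_{10} = v_{5} ; sig = (3;(1))
  P = {1,2,3,8,11}:  v_{1} + v_{2} + v_{3} + v_{8} + v_{11} = v_{6} ; sig = (5;(1))

Hence PRS(X_Σ) =
    (2;())
    (2;(1))
    (2;(1))
    (2;(1))
    (2;(1,1))
    (2;(1,1,1))
    (2;(1,1,1))
    (2;(1,1,1))
    (2;(1,1,1,1))
    (2;(1,1,1,2))
    (2;(1,1,2))
    (3;())
    (3;())
    (3;(1))
    (3;(1))
    (5;(1))


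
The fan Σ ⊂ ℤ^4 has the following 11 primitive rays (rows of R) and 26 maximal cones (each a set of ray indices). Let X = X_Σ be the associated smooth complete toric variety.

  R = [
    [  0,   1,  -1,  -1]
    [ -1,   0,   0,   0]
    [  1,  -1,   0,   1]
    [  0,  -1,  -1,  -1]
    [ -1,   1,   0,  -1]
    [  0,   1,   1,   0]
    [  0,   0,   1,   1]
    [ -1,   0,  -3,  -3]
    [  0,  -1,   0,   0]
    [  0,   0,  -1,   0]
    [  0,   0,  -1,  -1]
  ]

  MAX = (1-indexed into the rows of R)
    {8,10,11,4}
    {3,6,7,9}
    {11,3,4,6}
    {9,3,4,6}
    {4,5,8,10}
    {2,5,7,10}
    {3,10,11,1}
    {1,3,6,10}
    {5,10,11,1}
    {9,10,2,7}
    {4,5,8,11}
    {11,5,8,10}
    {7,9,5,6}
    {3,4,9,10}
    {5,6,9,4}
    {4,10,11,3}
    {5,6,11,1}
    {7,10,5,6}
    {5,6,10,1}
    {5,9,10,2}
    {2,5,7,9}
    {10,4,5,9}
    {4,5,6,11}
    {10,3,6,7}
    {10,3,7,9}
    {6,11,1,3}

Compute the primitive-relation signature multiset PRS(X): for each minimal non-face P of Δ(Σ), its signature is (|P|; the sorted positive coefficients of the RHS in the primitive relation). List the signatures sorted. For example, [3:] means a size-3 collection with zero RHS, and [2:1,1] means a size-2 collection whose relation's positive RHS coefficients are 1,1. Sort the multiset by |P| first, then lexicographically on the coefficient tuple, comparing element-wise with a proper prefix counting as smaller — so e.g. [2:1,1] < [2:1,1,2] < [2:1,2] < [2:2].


Δ(Σ) — 11 vertices, 23 min non-faces:

  P={3,5}:  v_{3} + v_{5} = 0  ⇒ sig = [2:]
  P={7,11}:  v_{7} + v_{11} = 0  ⇒ sig = [2:]
  P={1,9}:  v_{1} + v_{9} = v_{11}  ⇒ sig = [2:1]
  P={4,7}:  v_{4} + v_{7} = v_{9}  ⇒ sig = [2:1]
  P={9,11}:  v_{9} + v_{11} = v_{4}  ⇒ sig = [2:1]
  P={1,2}:  v_{1} + v_{2} = v_{5} + v_{10}  ⇒ sig = [2:1,1]
  P={1,7}:  v_{1} + v_{7} = v_{6} + v_{10}  ⇒ sig = [2:1,1]
  P={2,6}:  v_{2} + v_{6} = v_{5} + v_{7}  ⇒ sig = [2:1,1]
  P={2,3}:  v_{2} + v_{3} = v_{7} + v_{9} + v_{10}  ⇒ sig = [2:1,1,1]
  P={2,11}:  v_{2} + v_{11} = v_{5} + v_{9} + v_{10}  ⇒ sig = [2:1,1,1]
  P={3,8}:  v_{3} + v_{8} = v_{4} + v_{10} + v_{11}  ⇒ sig = [2:1,1,1]
  P={7,8}:  v_{7} + v_{8} = v_{4} + v_{5} + v_{10}  ⇒ sig = [2:1,1,1]
  P={2,4}:  v_{2} + v_{4} = v_{5} + 2·v_{9} + v_{10}  ⇒ sig = [2:1,1,2]
  P={8,9}:  v_{8} + v_{9} = 2·v_{4} + v_{5} + v_{10}  ⇒ sig = [2:1,1,2]
  P={2,8}:  v_{2} + v_{8} = v_{4} + 2·v_{5} + v_{9} + 2·v_{10}  ⇒ sig = [2:1,1,2,2]
  P={1,8}:  v_{1} + v_{8} = v_{5} + v_{10} + 3·v_{11}  ⇒ sig = [2:1,1,3]
  P={6,8}:  v_{6} + v_{8} = v_{5} + 2·v_{11}  ⇒ sig = [2:1,2]
  P={1,4}:  v_{1} + v_{4} = 2·v_{11}  ⇒ sig = [2:2]
  P={6,9,10}:  v_{6} + v_{9} + v_{10} = 0  ⇒ sig = [3:]
  P={4,6,10}:  v_{4} + v_{6} + v_{10} = v_{11}  ⇒ sig = [3:1]
  P={6,10,11}:  v_{6} + v_{10} + v_{11} = v_{1}  ⇒ sig = [3:1]
  P={4,5,10,11}:  v_{4} + v_{5} + v_{10} + v_{11} = v_{8}  ⇒ sig = [4:1]
  P={5,7,9,10}:  v_{5} + v_{7} + v_{9} + v_{10} = v_{2}  ⇒ sig = [4:1]

Hence PRS(X_Σ) =
[[2:], [2:], [2:1], [2:1], [2:1], [2:1,1], [2:1,1], [2:1,1], [2:1,1,1], [2:1,1,1], [2:1,1,1], [2:1,1,1], [2:1,1,2], [2:1,1,2], [2:1,1,2,2], [2:1,1,3], [2:1,2], [2:2], [3:], [3:1], [3:1], [4:1], [4:1]]


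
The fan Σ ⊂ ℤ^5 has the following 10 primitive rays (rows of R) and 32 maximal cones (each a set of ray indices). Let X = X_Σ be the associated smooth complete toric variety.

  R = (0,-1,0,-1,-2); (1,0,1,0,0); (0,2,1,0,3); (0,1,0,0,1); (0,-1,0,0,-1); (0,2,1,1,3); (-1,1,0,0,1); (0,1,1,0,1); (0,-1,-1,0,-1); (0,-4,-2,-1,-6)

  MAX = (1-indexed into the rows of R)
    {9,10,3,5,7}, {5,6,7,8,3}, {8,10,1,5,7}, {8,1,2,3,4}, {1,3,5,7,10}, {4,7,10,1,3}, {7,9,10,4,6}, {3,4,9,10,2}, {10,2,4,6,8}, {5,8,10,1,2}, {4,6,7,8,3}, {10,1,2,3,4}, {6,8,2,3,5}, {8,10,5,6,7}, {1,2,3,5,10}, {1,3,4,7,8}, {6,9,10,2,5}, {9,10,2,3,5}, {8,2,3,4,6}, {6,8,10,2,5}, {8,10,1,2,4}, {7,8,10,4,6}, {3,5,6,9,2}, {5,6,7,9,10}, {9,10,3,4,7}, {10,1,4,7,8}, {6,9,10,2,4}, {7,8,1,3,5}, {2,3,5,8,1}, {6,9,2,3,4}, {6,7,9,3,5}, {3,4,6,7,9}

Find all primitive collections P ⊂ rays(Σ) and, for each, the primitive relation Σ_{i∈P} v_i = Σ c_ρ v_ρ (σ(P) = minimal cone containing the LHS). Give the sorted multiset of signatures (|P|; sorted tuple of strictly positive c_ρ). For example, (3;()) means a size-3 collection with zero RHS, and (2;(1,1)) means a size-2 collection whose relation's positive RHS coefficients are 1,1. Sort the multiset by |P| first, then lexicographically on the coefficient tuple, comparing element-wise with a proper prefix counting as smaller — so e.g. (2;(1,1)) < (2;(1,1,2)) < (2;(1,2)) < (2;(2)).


Minimal non-faces — 7 found among 10 rays, 32 max cones:

  P = {4,5}:  v_{4} + v_{5} = 0 — sig = (2;())
  P = {8,9}:  v_{8} + v_{9} = 0 — sig = (2;())
  P = {1,6}:  v_{1} + v_{6} = v_{8} — sig = (2;(1))
  P = {2,7}:  v_{2} + v_{7} = v_{8} — sig = (2;(1))
  P = {1,9}:  v_{1} + v_{9} = v_{3} + v_{10} — sig = (2;(1,1))
  P = {3,6,10}:  v_{3} + v_{6} + v_{10} = 0 — sig = (3;())
  P = {3,8,10}:  v_{3} + v_{8} + v_{10} = v_{1} — sig = (3;(1))

so the primitive-relation signature multiset is
{ (2;()) ×2,  (2;(1)) ×2,  (2;(1,1)),  (3;()),  (3;(1)) }


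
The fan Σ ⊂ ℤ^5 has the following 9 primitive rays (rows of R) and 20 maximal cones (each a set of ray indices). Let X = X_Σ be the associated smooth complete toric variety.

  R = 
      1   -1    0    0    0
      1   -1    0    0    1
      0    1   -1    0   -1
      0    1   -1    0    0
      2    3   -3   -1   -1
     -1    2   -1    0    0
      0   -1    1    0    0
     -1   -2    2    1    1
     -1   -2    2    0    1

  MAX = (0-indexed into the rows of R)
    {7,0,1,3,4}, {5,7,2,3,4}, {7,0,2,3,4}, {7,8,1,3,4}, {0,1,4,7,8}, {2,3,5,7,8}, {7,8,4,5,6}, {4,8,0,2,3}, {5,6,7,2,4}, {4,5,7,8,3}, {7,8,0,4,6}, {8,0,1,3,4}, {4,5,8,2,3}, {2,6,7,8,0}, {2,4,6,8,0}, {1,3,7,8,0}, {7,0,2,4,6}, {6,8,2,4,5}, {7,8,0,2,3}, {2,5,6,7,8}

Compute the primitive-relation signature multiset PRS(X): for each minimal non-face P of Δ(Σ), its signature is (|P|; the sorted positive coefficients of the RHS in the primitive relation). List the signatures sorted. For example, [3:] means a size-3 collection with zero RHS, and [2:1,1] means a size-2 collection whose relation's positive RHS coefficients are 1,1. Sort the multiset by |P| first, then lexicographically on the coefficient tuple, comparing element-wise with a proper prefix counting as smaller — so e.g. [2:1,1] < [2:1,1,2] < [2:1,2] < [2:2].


Δ(Σ) — 9 vertices, 7 min non-faces:

  P={3,6}:  v_{3} + v_{6} = 0  so sig = [2:]
  P={0,5}:  v_{0} + v_{5} = v_{3}  so sig = [2:1]
  P={1,2}:  v_{1} + v_{2} = v_{0} + v_{3}  so sig = [2:1,1]
  P={1,6}:  v_{1} + v_{6} = v_{0} + v_{4} + v_{7} + v_{8}  so sig = [2:1,1,1,1]
  P={1,5}:  v_{1} + v_{5} = 2·v_{3} + v_{4} + v_{7} + v_{8}  so sig = [2:1,1,1,2]
  P={2,4,7,8}:  v_{2} + v_{4} + v_{7} + v_{8} = 0  so sig = [4:]
  P={0,3,4,7,8}:  v_{0} + v_{3} + v_{4} + v_{7} + v_{8} = v_{1}  so sig = [5:1]

Sorted signature multiset PRS(X):
{ [2:],  [2:1],  [2:1,1],  [2:1,1,1,1],  [2:1,1,1,2],  [4:],  [5:1] }


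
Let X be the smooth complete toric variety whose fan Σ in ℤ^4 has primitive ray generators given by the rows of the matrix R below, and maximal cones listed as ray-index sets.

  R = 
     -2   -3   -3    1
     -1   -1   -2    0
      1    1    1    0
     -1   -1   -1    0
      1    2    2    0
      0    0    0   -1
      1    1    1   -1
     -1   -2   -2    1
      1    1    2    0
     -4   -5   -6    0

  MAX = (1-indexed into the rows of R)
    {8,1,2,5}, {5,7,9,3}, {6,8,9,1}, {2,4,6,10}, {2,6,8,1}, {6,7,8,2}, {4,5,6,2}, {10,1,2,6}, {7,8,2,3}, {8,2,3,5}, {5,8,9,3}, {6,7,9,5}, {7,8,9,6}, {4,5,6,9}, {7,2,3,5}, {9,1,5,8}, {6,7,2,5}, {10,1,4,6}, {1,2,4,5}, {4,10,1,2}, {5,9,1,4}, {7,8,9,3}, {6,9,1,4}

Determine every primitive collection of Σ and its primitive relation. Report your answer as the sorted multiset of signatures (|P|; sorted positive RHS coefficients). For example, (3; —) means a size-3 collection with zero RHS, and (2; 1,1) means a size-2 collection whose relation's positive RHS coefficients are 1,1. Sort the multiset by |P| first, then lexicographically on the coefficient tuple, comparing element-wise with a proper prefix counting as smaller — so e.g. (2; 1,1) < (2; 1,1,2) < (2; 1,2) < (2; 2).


16 minimal non-faces of Δ(Σ) (on 10 rays):

  P={2,9}:  v_{2} + v_{9} = 0  so sig = (2; —)
  P={3,4}:  v_{3} + v_{4} = 0  so sig = (2; —)
  P={1,3}:  v_{1} + v_{3} = v_{8}  so sig = (2; 1)
  P={3,6}:  v_{3} + v_{6} = v_{7}  so sig = (2; 1)
  P={4,7}:  v_{4} + v_{7} = v_{6}  so sig = (2; 1)
  P={4,8}:  v_{4} + v_{8} = v_{1}  so sig = (2; 1)
  P={1,7}:  v_{1} + v_{7} = v_{6} + v_{8}  so sig = (2; 1,1)
  P={3,10}:  v_{3} + v_{10} = v_{1} + v_{2} + v_{6}  so sig = (2; 1,1,1)
  P={9,10}:  v_{9} + v_{10} = v_{1} + v_{4} + v_{6}  so sig = (2; 1,1,1)
  P={7,10}:  v_{7} + v_{10} = v_{1} + v_{2} + 2·v_{6}  so sig = (2; 1,1,2)
  P={8,10}:  v_{8} + v_{10} = 2·v_{1} + v_{2} + v_{6}  so sig = (2; 1,1,2)
  P={5,10}:  v_{5} + v_{10} = v_{2} + 2·v_{4}  so sig = (2; 1,2)
  P={5,6,8}:  v_{5} + v_{6} + v_{8} = 0  so sig = (3; —)
  P={1,5,6}:  v_{1} + v_{5} + v_{6} = v_{4}  so sig = (3; 1)
  P={5,7,8}:  v_{5} + v_{7} + v_{8} = v_{3}  so sig = (3; 1)
  P={1,2,4,6}:  v_{1} + v_{2} + v_{4} + v_{6} = v_{10}  so sig = (4; 1)

Hence PRS(X_Σ) =
{ (2; —) ×2,  (2; 1) ×4,  (2; 1,1),  (2; 1,1,1) ×2,  (2; 1,1,2) ×2,  (2; 1,2),  (3; —),  (3; 1) ×2,  (4; 1) }


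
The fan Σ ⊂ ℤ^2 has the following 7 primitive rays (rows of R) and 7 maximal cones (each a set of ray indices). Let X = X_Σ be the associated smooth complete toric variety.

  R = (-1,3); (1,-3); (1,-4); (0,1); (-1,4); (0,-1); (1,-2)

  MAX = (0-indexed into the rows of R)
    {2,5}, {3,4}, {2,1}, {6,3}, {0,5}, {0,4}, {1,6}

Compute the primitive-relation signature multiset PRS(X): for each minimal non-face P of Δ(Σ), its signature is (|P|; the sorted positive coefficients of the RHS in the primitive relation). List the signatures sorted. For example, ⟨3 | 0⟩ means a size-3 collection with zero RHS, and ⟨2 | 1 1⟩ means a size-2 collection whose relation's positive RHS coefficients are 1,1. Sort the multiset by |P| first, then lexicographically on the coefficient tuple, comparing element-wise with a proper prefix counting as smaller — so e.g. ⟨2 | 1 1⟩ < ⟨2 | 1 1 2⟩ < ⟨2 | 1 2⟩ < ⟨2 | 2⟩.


Minimal non-faces — 14 found among 7 rays, 7 max cones:

  P={0,1}:  v_{0} + v_{1} = 0  so sig = ⟨2 | 0⟩
  P={2,4}:  v_{2} + v_{4} = 0  so sig = ⟨2 | 0⟩
  P={3,5}:  v_{3} + v_{5} = 0  so sig = ⟨2 | 0⟩
  P={0,2}:  v_{0} + v_{2} = v_{5}  so sig = ⟨2 | 1⟩
  P={0,3}:  v_{0} + v_{3} = v_{4}  so sig = ⟨2 | 1⟩
  P={0,6}:  v_{0} + v_{6} = v_{3}  so sig = ⟨2 | 1⟩
  P={1,3}:  v_{1} + v_{3} = v_{6}  so sig = ⟨2 | 1⟩
  P={1,4}:  v_{1} + v_{4} = v_{3}  so sig = ⟨2 | 1⟩
  P={1,5}:  v_{1} + v_{5} = v_{2}  so sig = ⟨2 | 1⟩
  P={2,3}:  v_{2} + v_{3} = v_{1}  so sig = ⟨2 | 1⟩
  P={4,5}:  v_{4} + v_{5} = v_{0}  so sig = ⟨2 | 1⟩
  P={5,6}:  v_{5} + v_{6} = v_{1}  so sig = ⟨2 | 1⟩
  P={2,6}:  v_{2} + v_{6} = 2·v_{1}  so sig = ⟨2 | 2⟩
  P={4,6}:  v_{4} + v_{6} = 2·v_{3}  so sig = ⟨2 | 2⟩

Signatures (|P|; sorted positive RHS coefficients), sorted:
{ ⟨2 | 0⟩ ×3,  ⟨2 | 1⟩ ×9,  ⟨2 | 2⟩ ×2 }


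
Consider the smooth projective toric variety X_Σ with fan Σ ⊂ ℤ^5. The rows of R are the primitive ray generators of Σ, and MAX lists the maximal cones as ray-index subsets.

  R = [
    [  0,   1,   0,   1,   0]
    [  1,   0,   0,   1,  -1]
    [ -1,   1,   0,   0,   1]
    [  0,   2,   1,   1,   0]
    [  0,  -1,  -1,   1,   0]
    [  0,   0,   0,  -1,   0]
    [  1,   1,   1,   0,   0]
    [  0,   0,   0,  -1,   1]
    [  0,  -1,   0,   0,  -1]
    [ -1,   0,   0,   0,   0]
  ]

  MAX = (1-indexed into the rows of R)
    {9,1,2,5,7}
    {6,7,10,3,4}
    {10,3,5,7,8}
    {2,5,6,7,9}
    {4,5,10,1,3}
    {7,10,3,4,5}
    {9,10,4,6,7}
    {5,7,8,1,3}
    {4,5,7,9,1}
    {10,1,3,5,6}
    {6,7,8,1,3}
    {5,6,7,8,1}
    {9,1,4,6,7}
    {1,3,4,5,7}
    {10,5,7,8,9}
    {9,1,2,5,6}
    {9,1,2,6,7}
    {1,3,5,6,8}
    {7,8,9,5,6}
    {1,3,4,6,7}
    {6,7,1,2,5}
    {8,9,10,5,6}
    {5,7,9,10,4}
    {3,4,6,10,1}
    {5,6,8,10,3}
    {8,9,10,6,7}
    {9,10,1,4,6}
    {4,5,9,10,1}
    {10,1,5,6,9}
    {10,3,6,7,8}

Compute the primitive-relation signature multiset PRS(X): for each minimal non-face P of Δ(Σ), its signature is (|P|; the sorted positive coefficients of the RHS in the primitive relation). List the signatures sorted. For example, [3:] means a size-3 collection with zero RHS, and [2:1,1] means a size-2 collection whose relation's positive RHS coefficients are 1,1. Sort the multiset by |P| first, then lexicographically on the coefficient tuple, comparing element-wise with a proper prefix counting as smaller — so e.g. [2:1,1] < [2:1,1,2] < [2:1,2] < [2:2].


Primitive collections (13):

  {2,3}:  v_{2} + v_{3} = v_{1}  →  sig = [2:1]
  {3,9}:  v_{3} + v_{9} = v_{10}  →  sig = [2:1]
  {2,10}:  v_{2} + v_{10} = v_{1} + v_{9}  →  sig = [2:1,1]
  {4,8}:  v_{4} + v_{8} = v_{3} + v_{7}  →  sig = [2:1,1]
  {2,8}:  v_{2} + v_{8} = v_{5} + v_{6} + v_{7}  →  sig = [2:1,1,1]
  {2,4}:  v_{2} + v_{4} = 2·v_{1} + v_{7} + v_{9}  →  sig = [2:1,1,2]
  {1,8,9}:  v_{1} + v_{8} + v_{9} = 0  →  sig = [3:]
  {1,7,10}:  v_{1} + v_{7} + v_{10} = v_{4}  →  sig = [3:1]
  {1,8,10}:  v_{1} + v_{8} + v_{10} = v_{3}  →  sig = [3:1]
  {4,5,6}:  v_{4} + v_{5} + v_{6} = v_{1}  →  sig = [3:1]
  {5,6,7,10}:  v_{5} + v_{6} + v_{7} + v_{10} = 0  →  sig = [4:]
  {3,5,6,7}:  v_{3} + v_{5} + v_{6} + v_{7} = v_{1} + v_{8}  →  sig = [4:1,1]
  {1,5,6,7,9}:  v_{1} + v_{5} + v_{6} + v_{7} + v_{9} = v_{2}  →  sig = [5:1]

so the primitive-relation signature multiset is
[[2:1], [2:1], [2:1,1], [2:1,1], [2:1,1,1], [2:1,1,2], [3:], [3:1], [3:1], [3:1], [4:], [4:1,1], [5:1]]


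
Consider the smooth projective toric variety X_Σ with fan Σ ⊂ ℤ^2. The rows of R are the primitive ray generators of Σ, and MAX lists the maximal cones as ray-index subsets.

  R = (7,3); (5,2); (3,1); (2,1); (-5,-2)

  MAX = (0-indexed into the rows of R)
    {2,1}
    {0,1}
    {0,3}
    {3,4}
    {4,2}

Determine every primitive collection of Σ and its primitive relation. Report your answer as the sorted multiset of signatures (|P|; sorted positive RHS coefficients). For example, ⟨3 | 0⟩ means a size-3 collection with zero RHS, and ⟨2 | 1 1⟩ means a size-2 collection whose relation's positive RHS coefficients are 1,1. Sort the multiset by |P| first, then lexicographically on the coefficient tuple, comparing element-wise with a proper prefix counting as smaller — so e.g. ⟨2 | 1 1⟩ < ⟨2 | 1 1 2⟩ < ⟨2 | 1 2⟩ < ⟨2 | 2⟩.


|primitive collections| = 5. Relations:

  {1,4}:  v_{1} + v_{4} = 0 — sig = ⟨2 | 0⟩
  {0,4}:  v_{0} + v_{4} = v_{3} — sig = ⟨2 | 1⟩
  {1,3}:  v_{1} + v_{3} = v_{0} — sig = ⟨2 | 1⟩
  {2,3}:  v_{2} + v_{3} = v_{1} — sig = ⟨2 | 1⟩
  {0,2}:  v_{0} + v_{2} = 2·v_{1} — sig = ⟨2 | 2⟩

Sorted signature multiset PRS(X):
{ ⟨2 | 0⟩,  ⟨2 | 1⟩ ×3,  ⟨2 | 2⟩ }


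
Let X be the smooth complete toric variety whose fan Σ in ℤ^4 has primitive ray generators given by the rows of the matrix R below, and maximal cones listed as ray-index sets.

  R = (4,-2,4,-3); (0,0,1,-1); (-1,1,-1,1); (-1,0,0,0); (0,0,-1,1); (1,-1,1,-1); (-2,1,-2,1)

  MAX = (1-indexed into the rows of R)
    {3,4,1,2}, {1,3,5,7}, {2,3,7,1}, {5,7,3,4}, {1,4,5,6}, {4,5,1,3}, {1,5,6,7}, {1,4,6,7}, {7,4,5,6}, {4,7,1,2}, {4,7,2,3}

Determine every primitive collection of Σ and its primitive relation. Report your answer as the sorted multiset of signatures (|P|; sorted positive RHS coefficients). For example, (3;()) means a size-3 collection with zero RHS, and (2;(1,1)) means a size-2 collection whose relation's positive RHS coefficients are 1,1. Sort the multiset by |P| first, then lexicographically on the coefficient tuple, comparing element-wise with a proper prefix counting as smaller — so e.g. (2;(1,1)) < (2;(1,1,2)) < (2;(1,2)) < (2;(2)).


The 5 primitive collections of Σ (r=7, n=4):

  • {2,5}:  v_{2} + v_{5} = 0  →  sig = (2;())
  • {3,6}:  v_{3} + v_{6} = 0  →  sig = (2;())
  • {2,6}:  v_{2} + v_{6} = v_{1} + v_{4} + v_{7}  →  sig = (2;(1,1,1))
  • {1,3,4,7}:  v_{1} + v_{3} + v_{4} + v_{7} = v_{2}  →  sig = (4;(1))
  • {1,4,5,7}:  v_{1} + v_{4} + v_{5} + v_{7} = v_{6}  →  sig = (4;(1))

Sorted signature multiset PRS(X):
    |P|=2: 3 collections, coeffs (), (), (1,1,1)
    |P|=4: 2 collections, coeffs (1), (1)


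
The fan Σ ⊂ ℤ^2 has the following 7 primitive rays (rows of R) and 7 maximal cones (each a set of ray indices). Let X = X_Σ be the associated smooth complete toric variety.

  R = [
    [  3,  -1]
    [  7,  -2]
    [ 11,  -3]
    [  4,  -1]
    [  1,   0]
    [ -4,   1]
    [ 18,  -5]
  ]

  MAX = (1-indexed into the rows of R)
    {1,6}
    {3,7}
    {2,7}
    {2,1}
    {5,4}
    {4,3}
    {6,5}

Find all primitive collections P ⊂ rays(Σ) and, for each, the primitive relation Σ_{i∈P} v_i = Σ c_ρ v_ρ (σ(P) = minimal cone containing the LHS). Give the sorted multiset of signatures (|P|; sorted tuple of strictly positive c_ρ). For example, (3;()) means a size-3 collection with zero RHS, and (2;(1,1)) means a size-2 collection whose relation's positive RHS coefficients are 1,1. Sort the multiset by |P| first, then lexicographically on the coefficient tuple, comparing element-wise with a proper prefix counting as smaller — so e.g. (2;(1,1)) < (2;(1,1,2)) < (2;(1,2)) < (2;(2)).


Σ has 14 primitive collections:

  • {4,6}:  v_{4} + v_{6} = 0  ⟹  sig = (2;())
  • {1,4}:  v_{1} + v_{4} = v_{2}  ⟹  sig = (2;(1))
  • {1,5}:  v_{1} + v_{5} = v_{4}  ⟹  sig = (2;(1))
  • {2,3}:  v_{2} + v_{3} = v_{7}  ⟹  sig = (2;(1))
  • {2,4}:  v_{2} + v_{4} = v_{3}  ⟹  sig = (2;(1))
  • {2,6}:  v_{2} + v_{6} = v_{1}  ⟹  sig = (2;(1))
  • {3,6}:  v_{3} + v_{6} = v_{2}  ⟹  sig = (2;(1))
  • {5,7}:  v_{5} + v_{7} = v_{3} + 2·v_{4}  ⟹  sig = (2;(1,2))
  • {1,3}:  v_{1} + v_{3} = 2·v_{2}  ⟹  sig = (2;(2))
  • {2,5}:  v_{2} + v_{5} = 2·v_{4}  ⟹  sig = (2;(2))
  • {4,7}:  v_{4} + v_{7} = 2·v_{3}  ⟹  sig = (2;(2))
  • {6,7}:  v_{6} + v_{7} = 2·v_{2}  ⟹  sig = (2;(2))
  • {1,7}:  v_{1} + v_{7} = 3·v_{2}  ⟹  sig = (2;(3))
  • {3,5}:  v_{3} + v_{5} = 3·v_{4}  ⟹  sig = (2;(3))

Signatures (|P|; sorted positive RHS coefficients), sorted:
    (2;())
    (2;(1))
    (2;(1))
    (2;(1))
    (2;(1))
    (2;(1))
    (2;(1))
    (2;(1,2))
    (2;(2))
    (2;(2))
    (2;(2))
    (2;(2))
    (2;(3))
    (2;(3))
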